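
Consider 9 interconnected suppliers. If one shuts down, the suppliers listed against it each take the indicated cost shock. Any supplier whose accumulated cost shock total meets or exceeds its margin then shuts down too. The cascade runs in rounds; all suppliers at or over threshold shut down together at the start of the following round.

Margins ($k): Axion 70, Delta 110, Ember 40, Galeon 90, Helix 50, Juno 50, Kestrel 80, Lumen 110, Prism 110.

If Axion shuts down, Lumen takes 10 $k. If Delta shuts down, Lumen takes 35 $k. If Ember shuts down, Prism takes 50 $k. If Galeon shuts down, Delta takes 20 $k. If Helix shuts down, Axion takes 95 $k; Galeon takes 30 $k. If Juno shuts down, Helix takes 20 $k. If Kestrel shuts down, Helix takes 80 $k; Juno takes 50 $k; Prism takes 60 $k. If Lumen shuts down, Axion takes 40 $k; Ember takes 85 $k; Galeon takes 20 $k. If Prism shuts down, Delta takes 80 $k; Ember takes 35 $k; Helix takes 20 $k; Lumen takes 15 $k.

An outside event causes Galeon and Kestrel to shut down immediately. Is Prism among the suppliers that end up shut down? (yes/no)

no

Round 1 — Galeon, Kestrel shut down (initial).
  Delta: +20 → 20 < 110
  Helix: +80 → 80 ≥ 50
  Juno: +50 → 50 ≥ 50
  Prism: +60 → 60 < 110
Round 2 — Helix, Juno shut down.
  Axion: +95 → 95 ≥ 70
Round 3 — Axion shuts down.
  Lumen: +10 → 10 < 110
No further shutdowns.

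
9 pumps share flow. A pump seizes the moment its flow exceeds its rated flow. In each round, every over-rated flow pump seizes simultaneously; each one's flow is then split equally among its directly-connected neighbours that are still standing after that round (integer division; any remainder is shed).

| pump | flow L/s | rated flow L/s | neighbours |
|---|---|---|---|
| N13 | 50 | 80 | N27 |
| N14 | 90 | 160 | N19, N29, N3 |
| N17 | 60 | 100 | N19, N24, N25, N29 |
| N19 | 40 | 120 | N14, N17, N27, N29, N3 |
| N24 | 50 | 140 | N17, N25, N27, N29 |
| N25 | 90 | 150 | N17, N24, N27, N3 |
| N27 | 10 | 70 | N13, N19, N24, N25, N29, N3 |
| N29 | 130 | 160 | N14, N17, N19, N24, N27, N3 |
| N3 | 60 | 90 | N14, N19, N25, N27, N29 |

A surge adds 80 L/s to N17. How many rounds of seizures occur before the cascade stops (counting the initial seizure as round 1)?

Round 1 — N17 at 140 > 100. N17 seizes.
  N17 sheds 140 L/s to N19, N24, N25, N29: 35 each.
    N19: 40+35 = 75 ≤ 120
    N24: 50+35 = 85 ≤ 140
    N25: 90+35 = 125 ≤ 150
    N29: 130+35 = 165 > 160
Round 2 — N29 seizes.
  N29 sheds 165 L/s to N14, N19, N24, N27, N3: 33 each.
    N14: 90+33 = 123 ≤ 160
    N19: 75+33 = 108 ≤ 120
    N24: 85+33 = 118 ≤ 140
    N27: 10+33 = 43 ≤ 70
    N3: 60+33 = 93 > 90
Round 3 — N3 seizes.
  N3 sheds 93 L/s to N14, N19, N25, N27: 23 each (1 lost).
    N14: 123+23 = 146 ≤ 160
    N19: 108+23 = 131 > 120
    N25: 125+23 = 148 ≤ 150
    N27: 43+23 = 66 ≤ 70
Round 4 — N19 seizes.
  N19 sheds 131 L/s to N14, N27: 65 each (1 lost).
    N14: 146+65 = 211 > 160
    N27: 66+65 = 131 > 70
Round 5 — N14, N27 seize.
  N14 sheds 211 L/s: no online neighbours, lost.
  N27 sheds 131 L/s to N13, N24, N25: 43 each (2 lost).
    N13: 50+43 = 93 > 80
    N24: 118+43 = 161 > 140
    N25: 148+43 = 191 > 150
Round 6 — N13, N24, N25 seize.
  N13 sheds 93 L/s: no online neighbours, lost.
  N24 sheds 161 L/s: no online neighbours, lost.
  N25 sheds 191 L/s: no online neighbours, lost.
No further seizures.

6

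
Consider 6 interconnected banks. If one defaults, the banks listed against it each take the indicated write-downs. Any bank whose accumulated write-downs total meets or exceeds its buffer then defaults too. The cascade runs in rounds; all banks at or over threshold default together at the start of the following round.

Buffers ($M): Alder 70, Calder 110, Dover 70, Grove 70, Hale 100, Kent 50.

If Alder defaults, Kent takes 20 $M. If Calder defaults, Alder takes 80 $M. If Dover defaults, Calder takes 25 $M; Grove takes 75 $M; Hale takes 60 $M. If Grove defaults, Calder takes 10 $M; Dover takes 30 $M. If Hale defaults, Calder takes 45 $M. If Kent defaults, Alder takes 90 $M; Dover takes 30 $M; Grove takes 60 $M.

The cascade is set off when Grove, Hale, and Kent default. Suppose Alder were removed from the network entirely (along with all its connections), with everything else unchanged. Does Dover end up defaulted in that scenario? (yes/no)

no

With Alder removed:
Round 1 — Grove, Hale, Kent default (initial).
  Calder: +10+45 → 55 < 110
  Dover: +30+30 → 60 < 70
No further defaults.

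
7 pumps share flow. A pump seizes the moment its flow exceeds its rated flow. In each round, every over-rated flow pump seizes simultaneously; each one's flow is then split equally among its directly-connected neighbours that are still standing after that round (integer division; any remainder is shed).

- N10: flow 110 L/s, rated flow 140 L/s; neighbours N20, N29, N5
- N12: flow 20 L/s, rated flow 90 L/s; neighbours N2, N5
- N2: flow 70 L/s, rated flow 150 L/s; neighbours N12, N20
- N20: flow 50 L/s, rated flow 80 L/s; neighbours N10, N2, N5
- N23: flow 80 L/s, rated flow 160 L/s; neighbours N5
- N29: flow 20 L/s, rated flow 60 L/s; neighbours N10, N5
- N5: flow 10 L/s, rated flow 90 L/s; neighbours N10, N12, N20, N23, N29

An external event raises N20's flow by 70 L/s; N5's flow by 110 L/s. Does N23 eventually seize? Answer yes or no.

Round 1 — N20 at 120 > 80; N5 at 120 > 90. N20, N5 seize.
  N20 sheds 120 L/s to N10, N2: 60 each.
    N10: 110+60 = 170 > 140
    N2: 70+60 = 130 ≤ 150
  N5 sheds 120 L/s to N10, N12, N23, N29: 30 each.
    N10: 170+30 = 200 > 140
    N12: 20+30 = 50 ≤ 90
    N23: 80+30 = 110 ≤ 160
    N29: 20+30 = 50 ≤ 60
Round 2 — N10 seizes.
  N10 sheds 200 L/s to N29: 200 each.
    N29: 50+200 = 250 > 60
Round 3 — N29 seizes.
  N29 sheds 250 L/s: no online neighbours, lost.
No further seizures.

no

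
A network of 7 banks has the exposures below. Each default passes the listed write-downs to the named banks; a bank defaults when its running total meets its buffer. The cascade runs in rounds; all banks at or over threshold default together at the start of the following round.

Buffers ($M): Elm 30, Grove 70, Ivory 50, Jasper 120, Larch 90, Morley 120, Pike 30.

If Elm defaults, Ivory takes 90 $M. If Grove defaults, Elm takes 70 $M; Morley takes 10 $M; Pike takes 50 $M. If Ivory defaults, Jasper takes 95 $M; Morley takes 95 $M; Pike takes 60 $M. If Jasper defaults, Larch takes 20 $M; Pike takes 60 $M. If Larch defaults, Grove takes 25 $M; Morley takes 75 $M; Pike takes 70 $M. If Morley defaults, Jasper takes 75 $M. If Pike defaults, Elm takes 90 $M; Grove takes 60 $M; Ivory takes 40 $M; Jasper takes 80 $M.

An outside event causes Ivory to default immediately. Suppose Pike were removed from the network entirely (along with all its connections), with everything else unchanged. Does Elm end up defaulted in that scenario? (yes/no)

no

With Pike removed:
Round 1 — Ivory defaults (initial).
  Jasper: +95 → 95 < 120
  Morley: +95 → 95 < 120
No further defaults.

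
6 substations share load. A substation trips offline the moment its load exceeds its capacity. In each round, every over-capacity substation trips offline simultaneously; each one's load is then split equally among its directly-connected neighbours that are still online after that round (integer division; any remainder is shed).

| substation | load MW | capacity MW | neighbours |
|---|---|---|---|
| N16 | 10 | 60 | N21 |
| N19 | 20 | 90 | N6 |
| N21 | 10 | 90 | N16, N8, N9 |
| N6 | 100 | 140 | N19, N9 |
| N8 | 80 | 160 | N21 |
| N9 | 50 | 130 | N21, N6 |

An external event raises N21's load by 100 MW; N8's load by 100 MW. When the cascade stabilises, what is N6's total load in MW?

Round 1 — N21 at 110 > 90; N8 at 180 > 160. N21, N8 trip offline.
  N21 sheds 110 MW to N16, N9: 55 each.
    N16: 10+55 = 65 > 60
    N9: 50+55 = 105 ≤ 130
  N8 sheds 180 MW: no online neighbours, lost.
Round 2 — N16 trips offline.
  N16 sheds 65 MW: no online neighbours, lost.
No further trips.

100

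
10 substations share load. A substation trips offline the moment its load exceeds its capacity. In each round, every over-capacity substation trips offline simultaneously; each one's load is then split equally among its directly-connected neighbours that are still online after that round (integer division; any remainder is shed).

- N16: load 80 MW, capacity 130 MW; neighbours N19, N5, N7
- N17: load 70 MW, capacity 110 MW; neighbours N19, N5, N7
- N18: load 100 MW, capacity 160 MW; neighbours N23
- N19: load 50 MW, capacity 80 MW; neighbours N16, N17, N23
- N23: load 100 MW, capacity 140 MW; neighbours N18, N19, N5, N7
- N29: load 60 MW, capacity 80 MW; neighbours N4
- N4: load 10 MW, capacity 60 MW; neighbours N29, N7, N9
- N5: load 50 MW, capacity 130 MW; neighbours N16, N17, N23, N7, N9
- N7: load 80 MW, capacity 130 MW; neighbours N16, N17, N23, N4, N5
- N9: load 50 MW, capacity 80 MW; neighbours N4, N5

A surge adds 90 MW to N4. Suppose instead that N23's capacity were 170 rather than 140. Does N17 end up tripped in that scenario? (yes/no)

With N23's capacity at 170:
Round 1 — N4 at 100 > 60. N4 trips offline.
  N4 sheds 100 MW to N29, N7, N9: 33 each (1 lost).
    N29: 60+33 = 93 > 80
    N7: 80+33 = 113 ≤ 130
    N9: 50+33 = 83 > 80
Round 2 — N29, N9 trip offline.
  N29 sheds 93 MW: no online neighbours, lost.
  N9 sheds 83 MW to N5: 83 each.
    N5: 50+83 = 133 > 130
Round 3 — N5 trips offline.
  N5 sheds 133 MW to N16, N17, N23, N7: 33 each (1 lost).
    N16: 80+33 = 113 ≤ 130
    N17: 70+33 = 103 ≤ 110
    N23: 100+33 = 133 ≤ 170
    N7: 113+33 = 146 > 130
Round 4 — N7 trips offline.
  N7 sheds 146 MW to N16, N17, N23: 48 each (2 lost).
    N16: 113+48 = 161 > 130
    N17: 103+48 = 151 > 110
    N23: 133+48 = 181 > 170
Round 5 — N16, N17, N23 trip offline.
  N16 sheds 161 MW to N19: 161 each.
    N19: 50+161 = 211 > 80
  N17 sheds 151 MW to N19: 151 each.
    N19: 211+151 = 362 > 80
  N23 sheds 181 MW to N18, N19: 90 each (1 lost).
    N18: 100+90 = 190 > 160
    N19: 362+90 = 452 > 80
Round 6 — N18, N19 trip offline.
  N18 sheds 190 MW: no online neighbours, lost.
  N19 sheds 452 MW: no online neighbours, lost.
No further trips.

yes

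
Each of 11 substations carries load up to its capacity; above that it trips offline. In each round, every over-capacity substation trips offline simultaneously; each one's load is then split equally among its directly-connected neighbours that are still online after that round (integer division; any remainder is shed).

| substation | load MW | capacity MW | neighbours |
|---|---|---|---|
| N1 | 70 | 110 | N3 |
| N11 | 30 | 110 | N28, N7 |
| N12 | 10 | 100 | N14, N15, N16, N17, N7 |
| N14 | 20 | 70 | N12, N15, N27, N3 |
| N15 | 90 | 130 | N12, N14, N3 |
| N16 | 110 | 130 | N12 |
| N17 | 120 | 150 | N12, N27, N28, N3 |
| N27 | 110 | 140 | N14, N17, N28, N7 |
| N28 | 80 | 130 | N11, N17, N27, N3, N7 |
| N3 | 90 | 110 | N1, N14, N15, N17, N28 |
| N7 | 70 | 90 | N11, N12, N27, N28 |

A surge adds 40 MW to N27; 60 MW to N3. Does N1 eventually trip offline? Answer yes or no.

no

Round 1 — N27 at 150 > 140; N3 at 150 > 110. N27, N3 trip offline.
  N27 sheds 150 MW to N14, N17, N28, N7: 37 each (2 lost).
    N14: 20+37 = 57 ≤ 70
    N17: 120+37 = 157 > 150
    N28: 80+37 = 117 ≤ 130
    N7: 70+37 = 107 > 90
  N3 sheds 150 MW to N1, N14, N15, N17, N28: 30 each.
    N1: 70+30 = 100 ≤ 110
    N14: 57+30 = 87 > 70
    N15: 90+30 = 120 ≤ 130
    N17: 157+30 = 187 > 150
    N28: 117+30 = 147 > 130
Round 2 — N14, N17, N28, N7 trip offline.
  N14 sheds 87 MW to N12, N15: 43 each (1 lost).
    N12: 10+43 = 53 ≤ 100
    N15: 120+43 = 163 > 130
  N17 sheds 187 MW to N12: 187 each.
    N12: 53+187 = 240 > 100
  N28 sheds 147 MW to N11: 147 each.
    N11: 30+147 = 177 > 110
  N7 sheds 107 MW to N11, N12: 53 each (1 lost).
    N11: 177+53 = 230 > 110
    N12: 240+53 = 293 > 100
Round 3 — N11, N12, N15 trip offline.
  N11 sheds 230 MW: no online neighbours, lost.
  N12 sheds 293 MW to N16: 293 each.
    N16: 110+293 = 403 > 130
  N15 sheds 163 MW: no online neighbours, lost.
Round 4 — N16 trips offline.
  N16 sheds 403 MW: no online neighbours, lost.
No further trips.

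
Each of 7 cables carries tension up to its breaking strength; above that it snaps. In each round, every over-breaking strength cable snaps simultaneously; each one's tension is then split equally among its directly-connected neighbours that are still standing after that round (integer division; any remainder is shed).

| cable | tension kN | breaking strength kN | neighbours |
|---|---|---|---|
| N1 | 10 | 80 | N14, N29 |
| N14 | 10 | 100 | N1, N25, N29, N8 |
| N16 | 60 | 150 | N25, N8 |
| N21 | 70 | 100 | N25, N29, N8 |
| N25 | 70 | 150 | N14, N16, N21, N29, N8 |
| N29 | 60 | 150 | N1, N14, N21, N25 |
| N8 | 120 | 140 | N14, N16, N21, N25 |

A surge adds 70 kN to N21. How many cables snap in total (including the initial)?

7

Round 1 — N21 at 140 > 100. N21 snaps.
  N21 sheds 140 kN to N25, N29, N8: 46 each (2 lost).
    N25: 70+46 = 116 ≤ 150
    N29: 60+46 = 106 ≤ 150
    N8: 120+46 = 166 > 140
Round 2 — N8 snaps.
  N8 sheds 166 kN to N14, N16, N25: 55 each (1 lost).
    N14: 10+55 = 65 ≤ 100
    N16: 60+55 = 115 ≤ 150
    N25: 116+55 = 171 > 150
Round 3 — N25 snaps.
  N25 sheds 171 kN to N14, N16, N29: 57 each.
    N14: 65+57 = 122 > 100
    N16: 115+57 = 172 > 150
    N29: 106+57 = 163 > 150
Round 4 — N14, N16, N29 snap.
  N14 sheds 122 kN to N1: 122 each.
    N1: 10+122 = 132 > 80
  N16 sheds 172 kN: no online neighbours, lost.
  N29 sheds 163 kN to N1: 163 each.
    N1: 132+163 = 295 > 80
Round 5 — N1 snaps.
  N1 sheds 295 kN: no online neighbours, lost.
No further breaks.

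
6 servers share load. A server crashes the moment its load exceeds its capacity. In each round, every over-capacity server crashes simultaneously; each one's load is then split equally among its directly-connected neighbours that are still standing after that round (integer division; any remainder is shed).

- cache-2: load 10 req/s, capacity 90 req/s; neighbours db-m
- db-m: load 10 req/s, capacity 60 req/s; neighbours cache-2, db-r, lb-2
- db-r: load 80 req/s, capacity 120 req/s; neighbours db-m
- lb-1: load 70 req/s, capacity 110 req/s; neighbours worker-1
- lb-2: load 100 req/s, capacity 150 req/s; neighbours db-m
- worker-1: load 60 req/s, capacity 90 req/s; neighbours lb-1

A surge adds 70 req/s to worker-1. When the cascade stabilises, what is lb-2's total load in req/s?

Round 1 — worker-1 at 130 > 90. worker-1 crashes.
  worker-1 sheds 130 req/s to lb-1: 130 each.
    lb-1: 70+130 = 200 > 110
Round 2 — lb-1 crashes.
  lb-1 sheds 200 req/s: no online neighbours, lost.
No further crashes.

100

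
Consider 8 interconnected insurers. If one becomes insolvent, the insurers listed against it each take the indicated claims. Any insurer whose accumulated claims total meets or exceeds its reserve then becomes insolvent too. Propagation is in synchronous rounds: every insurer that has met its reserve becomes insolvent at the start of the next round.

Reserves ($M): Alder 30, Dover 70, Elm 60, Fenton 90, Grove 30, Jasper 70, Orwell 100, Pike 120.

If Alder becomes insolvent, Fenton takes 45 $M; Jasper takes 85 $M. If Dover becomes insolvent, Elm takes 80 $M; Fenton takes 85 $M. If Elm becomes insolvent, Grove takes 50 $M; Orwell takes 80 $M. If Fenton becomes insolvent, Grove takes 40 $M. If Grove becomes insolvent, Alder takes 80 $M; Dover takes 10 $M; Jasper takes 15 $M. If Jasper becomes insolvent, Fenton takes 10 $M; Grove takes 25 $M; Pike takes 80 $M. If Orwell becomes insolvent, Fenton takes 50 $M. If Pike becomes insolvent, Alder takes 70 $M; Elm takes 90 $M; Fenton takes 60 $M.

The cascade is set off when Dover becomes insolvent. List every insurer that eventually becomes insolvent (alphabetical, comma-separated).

Alder, Dover, Elm, Fenton, Grove, Jasper

Round 1 — Dover becomes insolvent (initial).
  Elm: +80 → 80 ≥ 60
  Fenton: +85 → 85 < 90
Round 2 — Elm becomes insolvent.
  Grove: +50 → 50 ≥ 30
  Orwell: +80 → 80 < 100
Round 3 — Grove becomes insolvent.
  Alder: +80 → 80 ≥ 30
  Jasper: +15 → 15 < 70
Round 4 — Alder becomes insolvent.
  Fenton: +45 → 130 ≥ 90
  Jasper: +85 → 100 ≥ 70
Round 5 — Fenton, Jasper become insolvent.
  Pike: +80 → 80 < 120
No further insolvencies.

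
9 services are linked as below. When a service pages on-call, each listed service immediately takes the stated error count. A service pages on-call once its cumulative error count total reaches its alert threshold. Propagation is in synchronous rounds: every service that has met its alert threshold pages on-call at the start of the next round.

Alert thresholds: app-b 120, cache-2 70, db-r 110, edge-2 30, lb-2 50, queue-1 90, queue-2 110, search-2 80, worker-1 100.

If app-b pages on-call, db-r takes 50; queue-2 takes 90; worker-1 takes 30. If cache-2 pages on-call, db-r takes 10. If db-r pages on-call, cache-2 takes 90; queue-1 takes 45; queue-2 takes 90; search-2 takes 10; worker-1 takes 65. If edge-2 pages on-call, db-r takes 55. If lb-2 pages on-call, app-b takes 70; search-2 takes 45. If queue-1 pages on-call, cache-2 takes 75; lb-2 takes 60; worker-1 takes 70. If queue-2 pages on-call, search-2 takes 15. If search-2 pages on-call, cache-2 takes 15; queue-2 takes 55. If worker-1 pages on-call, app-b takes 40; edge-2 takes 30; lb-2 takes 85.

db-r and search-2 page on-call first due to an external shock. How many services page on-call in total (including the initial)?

4

Round 1 — db-r, search-2 page on-call (initial).
  cache-2: +90+15 → 105 ≥ 70
  queue-1: +45 → 45 < 90
  queue-2: +90+55 → 145 ≥ 110
  worker-1: +65 → 65 < 100
Round 2 — cache-2, queue-2 page on-call.
No further pages.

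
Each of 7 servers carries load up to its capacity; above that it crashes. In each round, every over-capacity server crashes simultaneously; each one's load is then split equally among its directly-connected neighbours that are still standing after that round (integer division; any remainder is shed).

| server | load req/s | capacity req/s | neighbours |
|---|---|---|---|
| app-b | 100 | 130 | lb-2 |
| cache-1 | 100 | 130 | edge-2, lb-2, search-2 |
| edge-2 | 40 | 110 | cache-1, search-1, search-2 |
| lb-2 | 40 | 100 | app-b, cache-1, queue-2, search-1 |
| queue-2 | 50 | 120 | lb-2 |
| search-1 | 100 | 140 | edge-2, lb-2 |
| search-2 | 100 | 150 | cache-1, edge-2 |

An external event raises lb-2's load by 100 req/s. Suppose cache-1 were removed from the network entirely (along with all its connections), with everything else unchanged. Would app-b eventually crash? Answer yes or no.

With cache-1 removed:
Round 1 — lb-2 at 140 > 100. lb-2 crashes.
  lb-2 sheds 140 req/s to app-b, queue-2, search-1: 46 each (2 lost).
    app-b: 100+46 = 146 > 130
    queue-2: 50+46 = 96 ≤ 120
    search-1: 100+46 = 146 > 140
Round 2 — app-b, search-1 crash.
  app-b sheds 146 req/s: no online neighbours, lost.
  search-1 sheds 146 req/s to edge-2: 146 each.
    edge-2: 40+146 = 186 > 110
Round 3 — edge-2 crashes.
  edge-2 sheds 186 req/s to search-2: 186 each.
    search-2: 100+186 = 286 > 150
Round 4 — search-2 crashes.
  search-2 sheds 286 req/s: no online neighbours, lost.
No further crashes.

yes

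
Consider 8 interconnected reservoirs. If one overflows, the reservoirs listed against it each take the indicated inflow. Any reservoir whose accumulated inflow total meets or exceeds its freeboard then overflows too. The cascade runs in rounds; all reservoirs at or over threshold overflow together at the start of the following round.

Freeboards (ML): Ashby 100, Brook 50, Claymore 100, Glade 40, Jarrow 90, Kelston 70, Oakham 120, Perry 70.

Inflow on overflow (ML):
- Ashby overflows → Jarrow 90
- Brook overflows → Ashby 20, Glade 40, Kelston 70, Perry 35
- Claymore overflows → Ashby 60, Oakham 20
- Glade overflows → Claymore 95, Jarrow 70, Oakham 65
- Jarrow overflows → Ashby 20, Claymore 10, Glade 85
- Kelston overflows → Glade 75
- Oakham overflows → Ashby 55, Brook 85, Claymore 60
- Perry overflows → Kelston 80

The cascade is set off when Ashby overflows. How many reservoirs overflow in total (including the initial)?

4

Round 1 — Ashby overflows (initial).
  Jarrow: +90 → 90 ≥ 90
Round 2 — Jarrow overflows.
  Claymore: +10 → 10 < 100
  Glade: +85 → 85 ≥ 40
Round 3 — Glade overflows.
  Claymore: +95 → 105 ≥ 100
  Oakham: +65 → 65 < 120
Round 4 — Claymore overflows.
  Oakham: +20 → 85 < 120
No further overflows.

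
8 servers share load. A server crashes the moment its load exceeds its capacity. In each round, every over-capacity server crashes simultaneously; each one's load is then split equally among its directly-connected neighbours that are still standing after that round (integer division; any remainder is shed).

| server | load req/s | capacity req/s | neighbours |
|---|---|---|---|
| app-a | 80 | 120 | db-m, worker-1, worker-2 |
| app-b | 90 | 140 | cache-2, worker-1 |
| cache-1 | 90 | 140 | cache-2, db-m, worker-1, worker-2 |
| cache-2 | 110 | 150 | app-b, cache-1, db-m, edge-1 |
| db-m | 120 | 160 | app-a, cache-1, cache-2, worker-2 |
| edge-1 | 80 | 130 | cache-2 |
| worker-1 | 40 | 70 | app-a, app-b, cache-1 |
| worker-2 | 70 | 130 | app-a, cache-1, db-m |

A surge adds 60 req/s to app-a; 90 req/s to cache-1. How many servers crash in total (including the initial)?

Round 1 — app-a at 140 > 120; cache-1 at 180 > 140. app-a, cache-1 crash.
  app-a sheds 140 req/s to db-m, worker-1, worker-2: 46 each (2 lost).
    db-m: 120+46 = 166 > 160
    worker-1: 40+46 = 86 > 70
    worker-2: 70+46 = 116 ≤ 130
  cache-1 sheds 180 req/s to cache-2, db-m, worker-1, worker-2: 45 each.
    cache-2: 110+45 = 155 > 150
    db-m: 166+45 = 211 > 160
    worker-1: 86+45 = 131 > 70
    worker-2: 116+45 = 161 > 130
Round 2 — cache-2, db-m, worker-1, worker-2 crash.
  cache-2 sheds 155 req/s to app-b, edge-1: 77 each (1 lost).
    app-b: 90+77 = 167 > 140
    edge-1: 80+77 = 157 > 130
  db-m sheds 211 req/s: no online neighbours, lost.
  worker-1 sheds 131 req/s to app-b: 131 each.
    app-b: 167+131 = 298 > 140
  worker-2 sheds 161 req/s: no online neighbours, lost.
Round 3 — app-b, edge-1 crash.
  app-b sheds 298 req/s: no online neighbours, lost.
  edge-1 sheds 157 req/s: no online neighbours, lost.
No further crashes.

8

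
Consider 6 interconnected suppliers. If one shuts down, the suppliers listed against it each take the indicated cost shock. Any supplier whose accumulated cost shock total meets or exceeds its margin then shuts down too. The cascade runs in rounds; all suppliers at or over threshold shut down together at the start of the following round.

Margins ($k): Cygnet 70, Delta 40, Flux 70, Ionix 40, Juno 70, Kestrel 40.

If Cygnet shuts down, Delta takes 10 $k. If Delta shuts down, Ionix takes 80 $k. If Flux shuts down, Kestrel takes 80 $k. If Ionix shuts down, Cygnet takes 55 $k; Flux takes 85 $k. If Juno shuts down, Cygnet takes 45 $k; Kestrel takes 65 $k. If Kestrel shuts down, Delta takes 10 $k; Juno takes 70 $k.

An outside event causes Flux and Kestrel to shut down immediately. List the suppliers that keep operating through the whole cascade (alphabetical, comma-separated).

Round 1 — Flux, Kestrel shut down (initial).
  Delta: +10 → 10 < 40
  Juno: +70 → 70 ≥ 70
Round 2 — Juno shuts down.
  Cygnet: +45 → 45 < 70
No further shutdowns.

Cygnet, Delta, Ionix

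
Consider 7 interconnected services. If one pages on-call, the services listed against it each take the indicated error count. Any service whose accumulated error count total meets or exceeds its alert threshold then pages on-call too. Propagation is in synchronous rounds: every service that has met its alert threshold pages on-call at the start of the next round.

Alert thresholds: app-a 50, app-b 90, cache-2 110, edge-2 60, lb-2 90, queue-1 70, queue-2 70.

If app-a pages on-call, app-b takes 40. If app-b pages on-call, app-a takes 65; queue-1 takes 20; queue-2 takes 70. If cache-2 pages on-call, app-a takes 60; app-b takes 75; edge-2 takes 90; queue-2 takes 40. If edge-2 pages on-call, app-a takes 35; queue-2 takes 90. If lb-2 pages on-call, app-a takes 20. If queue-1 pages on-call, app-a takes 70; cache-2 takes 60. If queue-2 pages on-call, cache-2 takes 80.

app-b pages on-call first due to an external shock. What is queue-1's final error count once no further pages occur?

Round 1 — app-b pages on-call (initial).
  app-a: +65 → 65 ≥ 50
  queue-1: +20 → 20 < 70
  queue-2: +70 → 70 ≥ 70
Round 2 — app-a, queue-2 page on-call.
  cache-2: +80 → 80 < 110
No further pages.

20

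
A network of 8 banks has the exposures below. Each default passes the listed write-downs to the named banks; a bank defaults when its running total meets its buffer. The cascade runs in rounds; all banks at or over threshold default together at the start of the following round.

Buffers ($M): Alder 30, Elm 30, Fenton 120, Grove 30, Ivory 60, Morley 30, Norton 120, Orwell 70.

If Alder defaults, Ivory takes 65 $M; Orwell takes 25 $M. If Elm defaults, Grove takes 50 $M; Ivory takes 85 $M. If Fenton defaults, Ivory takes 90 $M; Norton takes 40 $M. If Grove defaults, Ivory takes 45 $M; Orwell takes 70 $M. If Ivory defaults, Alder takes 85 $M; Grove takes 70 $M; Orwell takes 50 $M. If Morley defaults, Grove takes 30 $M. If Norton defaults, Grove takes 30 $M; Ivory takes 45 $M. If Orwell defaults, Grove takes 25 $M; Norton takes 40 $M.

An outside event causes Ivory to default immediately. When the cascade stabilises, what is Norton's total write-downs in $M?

40

Round 1 — Ivory defaults (initial).
  Alder: +85 → 85 ≥ 30
  Grove: +70 → 70 ≥ 30
  Orwell: +50 → 50 < 70
Round 2 — Alder, Grove default.
  Orwell: +25+70 → 145 ≥ 70
Round 3 — Orwell defaults.
  Norton: +40 → 40 < 120
No further defaults.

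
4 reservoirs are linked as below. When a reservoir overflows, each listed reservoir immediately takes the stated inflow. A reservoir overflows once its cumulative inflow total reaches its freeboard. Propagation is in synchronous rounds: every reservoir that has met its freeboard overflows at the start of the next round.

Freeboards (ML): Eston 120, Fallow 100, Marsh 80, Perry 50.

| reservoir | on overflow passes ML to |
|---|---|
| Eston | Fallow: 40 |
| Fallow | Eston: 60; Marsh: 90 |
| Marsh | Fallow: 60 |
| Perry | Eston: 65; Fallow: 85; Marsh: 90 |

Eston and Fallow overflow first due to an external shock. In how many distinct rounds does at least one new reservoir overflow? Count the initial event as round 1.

2

Round 1 — Eston, Fallow overflow (initial).
  Marsh: +90 → 90 ≥ 80
Round 2 — Marsh overflows.
No further overflows.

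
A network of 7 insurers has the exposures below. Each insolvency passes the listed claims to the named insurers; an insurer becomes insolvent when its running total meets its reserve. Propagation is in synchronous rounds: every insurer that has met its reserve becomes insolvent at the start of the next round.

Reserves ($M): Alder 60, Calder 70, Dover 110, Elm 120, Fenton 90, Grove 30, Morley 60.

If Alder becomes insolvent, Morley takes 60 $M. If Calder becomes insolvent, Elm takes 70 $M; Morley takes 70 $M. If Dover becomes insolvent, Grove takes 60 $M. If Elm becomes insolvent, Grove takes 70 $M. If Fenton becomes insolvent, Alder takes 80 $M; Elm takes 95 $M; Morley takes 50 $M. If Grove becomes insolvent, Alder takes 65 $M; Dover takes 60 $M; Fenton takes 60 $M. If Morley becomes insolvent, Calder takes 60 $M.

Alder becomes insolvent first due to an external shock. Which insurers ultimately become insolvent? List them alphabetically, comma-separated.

Alder, Morley

Round 1 — Alder becomes insolvent (initial).
  Morley: +60 → 60 ≥ 60
Round 2 — Morley becomes insolvent.
  Calder: +60 → 60 < 70
No further insolvencies.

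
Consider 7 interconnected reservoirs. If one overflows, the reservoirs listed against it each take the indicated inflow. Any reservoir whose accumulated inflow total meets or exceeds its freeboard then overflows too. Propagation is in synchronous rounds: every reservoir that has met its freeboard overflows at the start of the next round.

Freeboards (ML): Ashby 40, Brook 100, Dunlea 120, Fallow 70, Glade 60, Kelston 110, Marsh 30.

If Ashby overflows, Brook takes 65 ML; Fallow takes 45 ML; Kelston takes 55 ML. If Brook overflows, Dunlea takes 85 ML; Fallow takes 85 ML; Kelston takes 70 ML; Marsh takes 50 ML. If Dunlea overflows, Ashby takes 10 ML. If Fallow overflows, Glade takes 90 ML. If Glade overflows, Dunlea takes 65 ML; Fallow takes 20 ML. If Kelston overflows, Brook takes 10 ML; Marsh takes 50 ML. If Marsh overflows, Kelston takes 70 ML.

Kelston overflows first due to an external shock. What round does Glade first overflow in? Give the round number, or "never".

Round 1 — Kelston overflows (initial).
  Brook: +10 → 10 < 100
  Marsh: +50 → 50 ≥ 30
Round 2 — Marsh overflows.
No further overflows.

never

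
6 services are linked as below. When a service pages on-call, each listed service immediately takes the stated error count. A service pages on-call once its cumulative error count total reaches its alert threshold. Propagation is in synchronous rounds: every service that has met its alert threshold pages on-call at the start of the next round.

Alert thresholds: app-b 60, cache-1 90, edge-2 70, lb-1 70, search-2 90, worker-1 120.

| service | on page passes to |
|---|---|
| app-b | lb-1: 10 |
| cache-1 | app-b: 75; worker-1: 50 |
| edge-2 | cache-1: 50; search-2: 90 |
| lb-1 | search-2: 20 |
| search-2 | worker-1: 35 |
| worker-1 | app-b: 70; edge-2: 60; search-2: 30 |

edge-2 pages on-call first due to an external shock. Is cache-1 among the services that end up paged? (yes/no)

Round 1 — edge-2 pages on-call (initial).
  cache-1: +50 → 50 < 90
  search-2: +90 → 90 ≥ 90
Round 2 — search-2 pages on-call.
  worker-1: +35 → 35 < 120
No further pages.

no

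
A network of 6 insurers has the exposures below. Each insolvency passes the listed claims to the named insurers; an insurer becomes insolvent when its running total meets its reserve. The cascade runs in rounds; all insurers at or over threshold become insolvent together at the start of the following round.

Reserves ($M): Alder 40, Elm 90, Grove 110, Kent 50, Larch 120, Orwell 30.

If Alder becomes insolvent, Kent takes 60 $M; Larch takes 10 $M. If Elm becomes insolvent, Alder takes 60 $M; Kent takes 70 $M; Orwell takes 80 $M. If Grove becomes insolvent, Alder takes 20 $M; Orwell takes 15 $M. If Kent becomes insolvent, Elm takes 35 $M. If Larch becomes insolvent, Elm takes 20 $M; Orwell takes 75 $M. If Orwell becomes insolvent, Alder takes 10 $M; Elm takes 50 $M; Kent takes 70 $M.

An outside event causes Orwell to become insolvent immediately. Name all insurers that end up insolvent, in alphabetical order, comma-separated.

Kent, Orwell

Round 1 — Orwell becomes insolvent (initial).
  Alder: +10 → 10 < 40
  Elm: +50 → 50 < 90
  Kent: +70 → 70 ≥ 50
Round 2 — Kent becomes insolvent.
  Elm: +35 → 85 < 90
No further insolvencies.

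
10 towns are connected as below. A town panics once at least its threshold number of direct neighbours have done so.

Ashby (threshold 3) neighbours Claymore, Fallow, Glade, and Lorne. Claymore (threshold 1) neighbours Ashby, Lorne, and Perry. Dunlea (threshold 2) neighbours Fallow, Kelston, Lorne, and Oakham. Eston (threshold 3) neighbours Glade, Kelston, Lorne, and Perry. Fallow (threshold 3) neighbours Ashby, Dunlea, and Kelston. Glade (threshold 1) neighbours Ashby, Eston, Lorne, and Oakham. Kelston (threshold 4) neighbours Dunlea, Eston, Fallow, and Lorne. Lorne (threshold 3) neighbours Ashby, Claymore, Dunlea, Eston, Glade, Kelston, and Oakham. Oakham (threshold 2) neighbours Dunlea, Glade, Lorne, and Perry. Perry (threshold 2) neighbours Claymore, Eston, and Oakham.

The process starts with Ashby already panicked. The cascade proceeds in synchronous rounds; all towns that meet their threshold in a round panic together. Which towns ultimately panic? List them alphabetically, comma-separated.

Ashby, Claymore, Dunlea, Eston, Glade, Lorne, Oakham, Perry

Round 1 — Ashby panics (initial).
Round 2 — checking thresholds:
  Claymore: 1 of 3 neighbours ≥ 1, panics.
  Fallow: 1 of 3 neighbours < 3, not yet.
  Glade: 1 of 4 neighbours ≥ 1, panics.
  Lorne: 1 of 7 neighbours < 3, not yet.
Round 3 — checking thresholds:
  Eston: 1 of 4 neighbours < 3, not yet.
  Fallow: 1 of 3 neighbours < 3, not yet.
  Lorne: 3 of 7 neighbours ≥ 3, panics.
  Oakham: 1 of 4 neighbours < 2, not yet.
  Perry: 1 of 3 neighbours < 2, not yet.
Round 4 — checking thresholds:
  Dunlea: 1 of 4 neighbours < 2, not yet.
  Eston: 2 of 4 neighbours < 3, not yet.
  Fallow: 1 of 3 neighbours < 3, not yet.
  Kelston: 1 of 4 neighbours < 4, not yet.
  Oakham: 2 of 4 neighbours ≥ 2, panics.
  Perry: 1 of 3 neighbours < 2, not yet.
Round 5 — checking thresholds:
  Dunlea: 2 of 4 neighbours ≥ 2, panics.
  Eston: 2 of 4 neighbours < 3, not yet.
  Fallow: 1 of 3 neighbours < 3, not yet.
  Kelston: 1 of 4 neighbours < 4, not yet.
  Perry: 2 of 3 neighbours ≥ 2, panics.
Round 6 — checking thresholds:
  Eston: 3 of 4 neighbours ≥ 3, panics.
  Fallow: 2 of 3 neighbours < 3, not yet.
  Kelston: 2 of 4 neighbours < 4, not yet.
Round 7 — no new panics; cascade stops.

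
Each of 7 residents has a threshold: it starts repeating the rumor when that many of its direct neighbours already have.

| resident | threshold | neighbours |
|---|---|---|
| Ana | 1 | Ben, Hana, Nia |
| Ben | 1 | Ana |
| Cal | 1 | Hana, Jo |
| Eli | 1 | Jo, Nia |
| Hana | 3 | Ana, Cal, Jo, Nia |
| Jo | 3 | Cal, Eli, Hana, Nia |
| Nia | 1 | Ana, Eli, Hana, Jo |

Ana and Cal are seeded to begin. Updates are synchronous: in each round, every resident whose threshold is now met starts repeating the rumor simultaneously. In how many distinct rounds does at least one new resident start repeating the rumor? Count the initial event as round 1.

4

Round 1 — Ana, Cal start repeating the rumor (initial).
Round 2 — checking thresholds:
  Ben: 1 of 1 neighbours ≥ 1, starts repeating the rumor.
  Hana: 2 of 4 neighbours < 3, below threshold.
  Jo: 1 of 4 neighbours < 3, below threshold.
  Nia: 1 of 4 neighbours ≥ 1, starts repeating the rumor.
Round 3 — checking thresholds:
  Eli: 1 of 2 neighbours ≥ 1, starts repeating the rumor.
  Hana: 3 of 4 neighbours ≥ 3, starts repeating the rumor.
  Jo: 2 of 4 neighbours < 3, below threshold.
Round 4 — checking thresholds:
  Jo: 4 of 4 neighbours ≥ 3, starts repeating the rumor.
Round 5 — no new spreads; cascade stops.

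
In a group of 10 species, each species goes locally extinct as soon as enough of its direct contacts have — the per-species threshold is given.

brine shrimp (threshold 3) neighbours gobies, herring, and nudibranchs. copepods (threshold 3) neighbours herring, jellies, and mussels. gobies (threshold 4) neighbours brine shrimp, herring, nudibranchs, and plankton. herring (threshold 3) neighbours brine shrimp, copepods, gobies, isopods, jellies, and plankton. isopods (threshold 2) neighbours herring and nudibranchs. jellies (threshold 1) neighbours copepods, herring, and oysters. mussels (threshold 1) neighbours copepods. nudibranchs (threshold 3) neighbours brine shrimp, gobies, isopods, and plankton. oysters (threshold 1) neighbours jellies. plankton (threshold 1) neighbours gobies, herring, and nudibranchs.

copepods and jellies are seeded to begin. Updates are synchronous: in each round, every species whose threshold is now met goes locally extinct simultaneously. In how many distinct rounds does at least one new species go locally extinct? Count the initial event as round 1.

Round 1 — copepods, jellies go locally extinct (initial).
Round 2 — checking thresholds:
  herring: 2 of 6 neighbours < 3, below threshold.
  mussels: 1 of 1 neighbours ≥ 1, goes locally extinct.
  oysters: 1 of 1 neighbours ≥ 1, goes locally extinct.
Round 3 — no new extinctions; cascade stops.

2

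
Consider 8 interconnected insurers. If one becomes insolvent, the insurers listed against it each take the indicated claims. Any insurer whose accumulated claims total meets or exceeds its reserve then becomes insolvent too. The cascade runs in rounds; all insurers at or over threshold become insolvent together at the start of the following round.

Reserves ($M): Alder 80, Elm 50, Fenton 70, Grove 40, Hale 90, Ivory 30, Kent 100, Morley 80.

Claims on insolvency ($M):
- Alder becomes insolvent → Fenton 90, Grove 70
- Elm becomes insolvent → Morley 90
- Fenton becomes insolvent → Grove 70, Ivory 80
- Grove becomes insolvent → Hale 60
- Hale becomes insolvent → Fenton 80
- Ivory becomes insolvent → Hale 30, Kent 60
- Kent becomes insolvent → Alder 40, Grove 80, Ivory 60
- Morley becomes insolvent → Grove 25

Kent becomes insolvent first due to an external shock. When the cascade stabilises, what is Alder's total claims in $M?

40

Round 1 — Kent becomes insolvent (initial).
  Alder: +40 → 40 < 80
  Grove: +80 → 80 ≥ 40
  Ivory: +60 → 60 ≥ 30
Round 2 — Grove, Ivory become insolvent.
  Hale: +60+30 → 90 ≥ 90
Round 3 — Hale becomes insolvent.
  Fenton: +80 → 80 ≥ 70
Round 4 — Fenton becomes insolvent.
No further insolvencies.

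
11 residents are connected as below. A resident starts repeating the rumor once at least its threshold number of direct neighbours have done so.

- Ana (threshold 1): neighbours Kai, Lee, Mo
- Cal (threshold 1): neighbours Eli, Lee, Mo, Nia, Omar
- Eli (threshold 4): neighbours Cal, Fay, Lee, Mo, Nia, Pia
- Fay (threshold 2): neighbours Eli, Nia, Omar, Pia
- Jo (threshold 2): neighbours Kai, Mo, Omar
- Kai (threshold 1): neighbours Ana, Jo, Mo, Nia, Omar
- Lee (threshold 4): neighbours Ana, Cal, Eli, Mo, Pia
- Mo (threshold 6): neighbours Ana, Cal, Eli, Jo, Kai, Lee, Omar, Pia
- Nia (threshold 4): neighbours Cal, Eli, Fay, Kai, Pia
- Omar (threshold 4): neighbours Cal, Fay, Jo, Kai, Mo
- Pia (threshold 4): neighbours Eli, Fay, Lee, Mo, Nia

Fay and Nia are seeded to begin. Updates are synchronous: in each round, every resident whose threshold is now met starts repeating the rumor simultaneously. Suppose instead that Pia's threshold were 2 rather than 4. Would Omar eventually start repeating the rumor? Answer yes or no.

yes

With Pia's threshold at 2:
Round 1 — Fay, Nia start repeating the rumor (initial).
Round 2 — checking thresholds:
  Cal: 1 of 5 neighbours ≥ 1, starts repeating the rumor.
  Eli: 2 of 6 neighbours < 4, below threshold.
  Kai: 1 of 5 neighbours ≥ 1, starts repeating the rumor.
  Omar: 1 of 5 neighbours < 4, below threshold.
  Pia: 2 of 5 neighbours ≥ 2, starts repeating the rumor.
Round 3 — checking thresholds:
  Ana: 1 of 3 neighbours ≥ 1, starts repeating the rumor.
  Eli: 4 of 6 neighbours ≥ 4, starts repeating the rumor.
  Jo: 1 of 3 neighbours < 2, below threshold.
  Lee: 2 of 5 neighbours < 4, below threshold.
  Mo: 3 of 8 neighbours < 6, below threshold.
  Omar: 3 of 5 neighbours < 4, below threshold.
Round 4 — checking thresholds:
  Jo: 1 of 3 neighbours < 2, below threshold.
  Lee: 4 of 5 neighbours ≥ 4, starts repeating the rumor.
  Mo: 5 of 8 neighbours < 6, below threshold.
  Omar: 3 of 5 neighbours < 4, below threshold.
Round 5 — checking thresholds:
  Jo: 1 of 3 neighbours < 2, below threshold.
  Mo: 6 of 8 neighbours ≥ 6, starts repeating the rumor.
  Omar: 3 of 5 neighbours < 4, below threshold.
Round 6 — checking thresholds:
  Jo: 2 of 3 neighbours ≥ 2, starts repeating the rumor.
  Omar: 4 of 5 neighbours ≥ 4, starts repeating the rumor.
Round 7 — no new spreads; cascade stops.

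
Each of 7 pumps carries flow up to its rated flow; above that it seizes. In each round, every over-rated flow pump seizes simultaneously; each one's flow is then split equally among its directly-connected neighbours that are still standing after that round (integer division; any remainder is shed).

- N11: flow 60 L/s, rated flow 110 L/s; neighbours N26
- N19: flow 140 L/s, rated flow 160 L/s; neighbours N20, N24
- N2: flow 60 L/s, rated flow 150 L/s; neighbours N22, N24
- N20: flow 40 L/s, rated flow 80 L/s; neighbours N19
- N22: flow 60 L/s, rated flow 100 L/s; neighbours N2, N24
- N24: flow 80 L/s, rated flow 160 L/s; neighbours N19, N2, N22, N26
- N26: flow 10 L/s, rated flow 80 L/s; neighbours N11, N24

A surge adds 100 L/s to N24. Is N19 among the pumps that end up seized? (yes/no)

yes

Round 1 — N24 at 180 > 160. N24 seizes.
  N24 sheds 180 L/s to N19, N2, N22, N26: 45 each.
    N19: 140+45 = 185 > 160
    N2: 60+45 = 105 ≤ 150
    N22: 60+45 = 105 > 100
    N26: 10+45 = 55 ≤ 80
Round 2 — N19, N22 seize.
  N19 sheds 185 L/s to N20: 185 each.
    N20: 40+185 = 225 > 80
  N22 sheds 105 L/s to N2: 105 each.
    N2: 105+105 = 210 > 150
Round 3 — N2, N20 seize.
  N2 sheds 210 L/s: no online neighbours, lost.
  N20 sheds 225 L/s: no online neighbours, lost.
No further seizures.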